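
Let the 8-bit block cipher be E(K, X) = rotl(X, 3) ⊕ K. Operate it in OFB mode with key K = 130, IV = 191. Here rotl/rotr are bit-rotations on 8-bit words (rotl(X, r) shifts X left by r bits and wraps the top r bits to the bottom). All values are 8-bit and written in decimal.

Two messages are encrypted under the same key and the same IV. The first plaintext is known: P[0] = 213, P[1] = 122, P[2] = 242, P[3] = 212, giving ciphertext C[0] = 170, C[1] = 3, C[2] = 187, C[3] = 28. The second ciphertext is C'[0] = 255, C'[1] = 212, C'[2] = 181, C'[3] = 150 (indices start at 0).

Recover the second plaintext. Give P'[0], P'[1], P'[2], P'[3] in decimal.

P'[0] = 128, P'[1] = 173, P'[2] = 252, P'[3] = 94

In OFB with a reused IV, both messages share the same keystream S_i, so C_i ⊕ C'_i = P_i ⊕ P'_i and thus P'_i = P_i ⊕ C_i ⊕ C'_i.
P'[0]: 213 ⊕ 170 ⊕ 255 = 128.
P'[1]: 122 ⊕ 3 ⊕ 212 = 173.
P'[2]: 242 ⊕ 187 ⊕ 181 = 252.
P'[3]: 212 ⊕ 28 ⊕ 150 = 94.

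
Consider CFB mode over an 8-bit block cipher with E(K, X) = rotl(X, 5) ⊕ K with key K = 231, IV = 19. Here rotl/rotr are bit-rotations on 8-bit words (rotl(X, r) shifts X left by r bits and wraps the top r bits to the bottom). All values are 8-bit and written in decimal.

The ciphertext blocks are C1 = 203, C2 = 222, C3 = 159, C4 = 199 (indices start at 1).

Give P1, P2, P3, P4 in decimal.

P1 = 78, P2 = 64, P3 = 163, P4 = 211

CFB decryption: P_i = C_i ⊕ E(K, C_{i−1}), with C_{0} = IV.
P1: E(K, 19) = 133; 203 ⊕ 133 = 78.
P2: E(K, 203) = 158; 222 ⊕ 158 = 64.
P3: E(K, 222) = 60; 159 ⊕ 60 = 163.
P4: E(K, 159) = 20; 199 ⊕ 20 = 211.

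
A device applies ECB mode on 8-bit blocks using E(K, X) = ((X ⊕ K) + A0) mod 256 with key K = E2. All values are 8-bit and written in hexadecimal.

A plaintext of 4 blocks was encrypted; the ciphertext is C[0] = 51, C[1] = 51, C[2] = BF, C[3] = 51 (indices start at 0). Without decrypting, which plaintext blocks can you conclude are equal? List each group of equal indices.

P[0] = P[1] = P[3]

ECB encrypts each block independently with the same key, so equal ciphertext blocks imply equal plaintext blocks.
C[0] = C[1] = C[3] = 51, so P[0] = P[1] = P[3].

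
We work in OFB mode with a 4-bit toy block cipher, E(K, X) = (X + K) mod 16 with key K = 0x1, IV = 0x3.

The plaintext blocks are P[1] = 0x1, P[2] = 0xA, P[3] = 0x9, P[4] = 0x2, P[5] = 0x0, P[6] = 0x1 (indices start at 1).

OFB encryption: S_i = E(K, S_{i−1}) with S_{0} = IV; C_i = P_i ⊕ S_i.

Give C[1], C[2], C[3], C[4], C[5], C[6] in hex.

C[1]: S = E(K, 0x3) = 0x4; 0x1 ⊕ 0x4 = 0x5.
C[2]: S = E(K, 0x4) = 0x5; 0xA ⊕ 0x5 = 0xF.
C[3]: S = E(K, 0x5) = 0x6; 0x9 ⊕ 0x6 = 0xF.
C[4]: S = E(K, 0x6) = 0x7; 0x2 ⊕ 0x7 = 0x5.
C[5]: S = E(K, 0x7) = 0x8; 0x0 ⊕ 0x8 = 0x8.
C[6]: S = E(K, 0x8) = 0x9; 0x1 ⊕ 0x9 = 0x8.

C[1] = 0x5, C[2] = 0xF, C[3] = 0xF, C[4] = 0x5, C[5] = 0x8, C[6] = 0x8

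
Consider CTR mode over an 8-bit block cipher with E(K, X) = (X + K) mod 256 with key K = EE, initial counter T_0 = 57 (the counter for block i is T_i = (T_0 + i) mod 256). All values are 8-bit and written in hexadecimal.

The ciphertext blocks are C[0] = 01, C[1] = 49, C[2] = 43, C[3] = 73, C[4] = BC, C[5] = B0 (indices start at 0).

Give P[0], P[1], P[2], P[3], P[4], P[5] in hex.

CTR decryption: S_i = E(K, T_i) where T_i is the counter for block i; P_i = C_i ⊕ S_i.
P[0]: T = 57, S = E(K, T) = 45; 01 ⊕ 45 = 44.
P[1]: T = 58, S = E(K, T) = 46; 49 ⊕ 46 = 0F.
P[2]: T = 59, S = E(K, T) = 47; 43 ⊕ 47 = 04.
P[3]: T = 5A, S = E(K, T) = 48; 73 ⊕ 48 = 3B.
P[4]: T = 5B, S = E(K, T) = 49; BC ⊕ 49 = F5.
P[5]: T = 5C, S = E(K, T) = 4A; B0 ⊕ 4A = FA.

P[0] = 44, P[1] = 0F, P[2] = 04, P[3] = 3B, P[4] = F5, P[5] = FA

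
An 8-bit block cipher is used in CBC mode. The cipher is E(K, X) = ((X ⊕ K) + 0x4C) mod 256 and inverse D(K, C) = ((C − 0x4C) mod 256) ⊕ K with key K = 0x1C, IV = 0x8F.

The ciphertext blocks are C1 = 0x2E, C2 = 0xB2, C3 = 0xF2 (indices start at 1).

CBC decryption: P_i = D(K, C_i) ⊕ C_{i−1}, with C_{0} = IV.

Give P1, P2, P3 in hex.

P1: D(K, 0x2E) = 0xFE; 0xFE ⊕ 0x8F = 0x71.
P2: D(K, 0xB2) = 0x7A; 0x7A ⊕ 0x2E = 0x54.
P3: D(K, 0xF2) = 0xBA; 0xBA ⊕ 0xB2 = 0x08.

P1 = 0x71, P2 = 0x54, P3 = 0x08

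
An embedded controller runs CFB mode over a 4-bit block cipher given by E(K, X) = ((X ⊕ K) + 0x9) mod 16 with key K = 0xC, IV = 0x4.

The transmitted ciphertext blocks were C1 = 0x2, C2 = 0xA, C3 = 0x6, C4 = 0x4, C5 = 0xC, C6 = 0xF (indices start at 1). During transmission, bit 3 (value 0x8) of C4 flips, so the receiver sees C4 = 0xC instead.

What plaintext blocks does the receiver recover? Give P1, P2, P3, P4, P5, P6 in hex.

P1 = 0x3, P2 = 0xD, P3 = 0x9, P4 = 0xF, P5 = 0x5, P6 = 0x6

CFB decryption: P_i = C_i ⊕ E(K, C_{i−1}), with C_{0} = IV.
Only C4 changed, to 0xC. In CFB, a change in C_i flips the same bit in P_i and garbles P_{i+1}. Decrypting the received ciphertext:
P1: E(K, 0x4) = 0x1; 0x2 ⊕ 0x1 = 0x3.
P2: E(K, 0x2) = 0x7; 0xA ⊕ 0x7 = 0xD.
P3: E(K, 0xA) = 0xF; 0x6 ⊕ 0xF = 0x9.
P4: E(K, 0x6) = 0x3; 0xC ⊕ 0x3 = 0xF.
P5: E(K, 0xC) = 0x9; 0xC ⊕ 0x9 = 0x5.
P6: E(K, 0xC) = 0x9; 0xF ⊕ 0x9 = 0x6.
Blocks that differ from the original plaintext: P4, P5.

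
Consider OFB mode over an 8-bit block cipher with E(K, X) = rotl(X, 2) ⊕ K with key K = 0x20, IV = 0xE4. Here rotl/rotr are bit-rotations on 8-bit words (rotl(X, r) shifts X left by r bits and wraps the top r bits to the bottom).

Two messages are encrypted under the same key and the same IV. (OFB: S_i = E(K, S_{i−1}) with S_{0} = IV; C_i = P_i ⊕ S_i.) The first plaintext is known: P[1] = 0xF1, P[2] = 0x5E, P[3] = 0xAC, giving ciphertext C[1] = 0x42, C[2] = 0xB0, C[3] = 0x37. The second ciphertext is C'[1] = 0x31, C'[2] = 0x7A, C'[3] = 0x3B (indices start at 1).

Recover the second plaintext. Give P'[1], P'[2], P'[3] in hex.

P'[1] = 0x82, P'[2] = 0x94, P'[3] = 0xA0

In OFB with a reused IV, both messages share the same keystream S_i, so C_i ⊕ C'_i = P_i ⊕ P'_i and thus P'_i = P_i ⊕ C_i ⊕ C'_i.
P'[1]: 0xF1 ⊕ 0x42 ⊕ 0x31 = 0x82.
P'[2]: 0x5E ⊕ 0xB0 ⊕ 0x7A = 0x94.
P'[3]: 0xAC ⊕ 0x37 ⊕ 0x3B = 0xA0.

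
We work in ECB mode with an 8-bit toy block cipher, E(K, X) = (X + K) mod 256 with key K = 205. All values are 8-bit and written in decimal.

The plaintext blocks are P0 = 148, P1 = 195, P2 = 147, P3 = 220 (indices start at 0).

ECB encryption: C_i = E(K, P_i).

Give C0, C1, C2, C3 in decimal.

C0 = 97, C1 = 144, C2 = 96, C3 = 169

C0: E(K, 148) = 97.
C1: E(K, 195) = 144.
C2: E(K, 147) = 96.
C3: E(K, 220) = 169.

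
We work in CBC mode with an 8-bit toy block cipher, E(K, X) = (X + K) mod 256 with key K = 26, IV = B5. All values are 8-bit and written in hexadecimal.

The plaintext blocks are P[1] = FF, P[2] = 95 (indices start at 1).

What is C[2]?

CBC encryption: C_i = E(K, P_i ⊕ C_{i−1}), with C_{0} = IV.
C[1]: P[1] ⊕ B5 = 4A; E(K, 4A) = 70.
C[2]: P[2] ⊕ 70 = E5; E(K, E5) = 0B.

C[2] = 0B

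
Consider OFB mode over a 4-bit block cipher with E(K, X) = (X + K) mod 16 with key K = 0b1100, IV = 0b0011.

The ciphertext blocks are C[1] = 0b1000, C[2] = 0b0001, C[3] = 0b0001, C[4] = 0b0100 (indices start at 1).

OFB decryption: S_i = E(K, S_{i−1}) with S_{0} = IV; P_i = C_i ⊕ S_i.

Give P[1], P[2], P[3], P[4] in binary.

P[1] = 0b0111, P[2] = 0b1010, P[3] = 0b0110, P[4] = 0b0111

P[1]: S = E(K, 0b0011) = 0b1111; 0b1000 ⊕ 0b1111 = 0b0111.
P[2]: S = E(K, 0b1111) = 0b1011; 0b0001 ⊕ 0b1011 = 0b1010.
P[3]: S = E(K, 0b1011) = 0b0111; 0b0001 ⊕ 0b0111 = 0b0110.
P[4]: S = E(K, 0b0111) = 0b0011; 0b0100 ⊕ 0b0011 = 0b0111.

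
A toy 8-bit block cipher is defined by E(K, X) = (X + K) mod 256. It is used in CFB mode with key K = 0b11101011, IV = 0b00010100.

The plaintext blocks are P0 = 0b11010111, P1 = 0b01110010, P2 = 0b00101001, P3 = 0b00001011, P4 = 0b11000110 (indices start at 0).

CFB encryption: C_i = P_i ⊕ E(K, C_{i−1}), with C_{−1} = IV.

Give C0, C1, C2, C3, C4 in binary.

C0: E(K, 0b00010100) = 0b11111111; 0b11010111 ⊕ 0b11111111 = 0b00101000.
C1: E(K, 0b00101000) = 0b00010011; 0b01110010 ⊕ 0b00010011 = 0b01100001.
C2: E(K, 0b01100001) = 0b01001100; 0b00101001 ⊕ 0b01001100 = 0b01100101.
C3: E(K, 0b01100101) = 0b01010000; 0b00001011 ⊕ 0b01010000 = 0b01011011.
C4: E(K, 0b01011011) = 0b01000110; 0b11000110 ⊕ 0b01000110 = 0b10000000.

C0 = 0b00101000, C1 = 0b01100001, C2 = 0b01100101, C3 = 0b01011011, C4 = 0b10000000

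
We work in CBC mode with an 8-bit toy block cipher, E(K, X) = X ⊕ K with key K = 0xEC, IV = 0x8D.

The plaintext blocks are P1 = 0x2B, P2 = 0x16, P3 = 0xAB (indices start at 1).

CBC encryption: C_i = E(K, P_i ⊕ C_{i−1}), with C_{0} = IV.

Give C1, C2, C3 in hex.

C1 = 0x4A, C2 = 0xB0, C3 = 0xF7

C1: P1 ⊕ 0x8D = 0xA6; E(K, 0xA6) = 0x4A.
C2: P2 ⊕ 0x4A = 0x5C; E(K, 0x5C) = 0xB0.
C3: P3 ⊕ 0xB0 = 0x1B; E(K, 0x1B) = 0xF7.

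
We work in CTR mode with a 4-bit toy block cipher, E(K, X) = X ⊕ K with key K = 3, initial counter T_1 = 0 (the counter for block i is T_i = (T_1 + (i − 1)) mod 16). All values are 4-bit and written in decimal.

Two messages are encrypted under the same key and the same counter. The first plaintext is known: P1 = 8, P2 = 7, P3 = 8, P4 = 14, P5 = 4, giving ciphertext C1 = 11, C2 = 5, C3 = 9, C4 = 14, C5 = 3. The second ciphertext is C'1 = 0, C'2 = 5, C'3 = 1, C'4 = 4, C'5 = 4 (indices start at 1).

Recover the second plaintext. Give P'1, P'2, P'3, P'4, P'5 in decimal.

In CTR with a reused counter, both messages share the same keystream S_i, so C_i ⊕ C'_i = P_i ⊕ P'_i and thus P'_i = P_i ⊕ C_i ⊕ C'_i.
P'1: 8 ⊕ 11 ⊕ 0 = 3.
P'2: 7 ⊕ 5 ⊕ 5 = 7.
P'3: 8 ⊕ 9 ⊕ 1 = 0.
P'4: 14 ⊕ 14 ⊕ 4 = 4.
P'5: 4 ⊕ 3 ⊕ 4 = 3.

P'1 = 3, P'2 = 7, P'3 = 0, P'4 = 4, P'5 = 3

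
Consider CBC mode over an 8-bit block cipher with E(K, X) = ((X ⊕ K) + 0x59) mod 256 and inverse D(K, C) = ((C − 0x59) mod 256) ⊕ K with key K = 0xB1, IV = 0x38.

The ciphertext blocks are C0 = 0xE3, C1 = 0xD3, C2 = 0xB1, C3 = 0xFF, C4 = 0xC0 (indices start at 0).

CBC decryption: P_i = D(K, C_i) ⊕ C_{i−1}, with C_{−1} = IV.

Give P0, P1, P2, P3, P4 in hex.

P0: D(K, 0xE3) = 0x3B; 0x3B ⊕ 0x38 = 0x03.
P1: D(K, 0xD3) = 0xCB; 0xCB ⊕ 0xE3 = 0x28.
P2: D(K, 0xB1) = 0xE9; 0xE9 ⊕ 0xD3 = 0x3A.
P3: D(K, 0xFF) = 0x17; 0x17 ⊕ 0xB1 = 0xA6.
P4: D(K, 0xC0) = 0xD6; 0xD6 ⊕ 0xFF = 0x29.

P0 = 0x03, P1 = 0x28, P2 = 0x3A, P3 = 0xA6, P4 = 0x29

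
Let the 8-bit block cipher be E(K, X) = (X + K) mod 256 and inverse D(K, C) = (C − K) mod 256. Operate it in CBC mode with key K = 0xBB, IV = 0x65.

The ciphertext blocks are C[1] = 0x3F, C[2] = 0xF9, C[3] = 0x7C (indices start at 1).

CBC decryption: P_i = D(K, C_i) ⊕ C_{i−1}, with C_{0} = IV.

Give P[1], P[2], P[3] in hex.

P[1]: D(K, 0x3F) = 0x84; 0x84 ⊕ 0x65 = 0xE1.
P[2]: D(K, 0xF9) = 0x3E; 0x3E ⊕ 0x3F = 0x01.
P[3]: D(K, 0x7C) = 0xC1; 0xC1 ⊕ 0xF9 = 0x38.

P[1] = 0xE1, P[2] = 0x01, P[3] = 0x38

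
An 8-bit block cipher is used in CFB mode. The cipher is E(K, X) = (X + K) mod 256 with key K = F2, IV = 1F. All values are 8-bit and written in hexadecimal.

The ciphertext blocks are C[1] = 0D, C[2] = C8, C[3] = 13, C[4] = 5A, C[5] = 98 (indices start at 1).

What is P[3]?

P[3] = A9

CFB decryption: P_i = C_i ⊕ E(K, C_{i−1}), with C_{0} = IV.
P[3]: E(K, C8) = BA; 13 ⊕ BA = A9.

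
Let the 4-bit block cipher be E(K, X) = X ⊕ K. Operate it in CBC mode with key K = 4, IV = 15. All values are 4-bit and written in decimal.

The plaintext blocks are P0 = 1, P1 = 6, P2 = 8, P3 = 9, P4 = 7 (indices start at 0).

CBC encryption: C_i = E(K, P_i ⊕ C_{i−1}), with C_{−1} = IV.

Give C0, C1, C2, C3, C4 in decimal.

C0: P0 ⊕ 15 = 14; E(K, 14) = 10.
C1: P1 ⊕ 10 = 12; E(K, 12) = 8.
C2: P2 ⊕ 8 = 0; E(K, 0) = 4.
C3: P3 ⊕ 4 = 13; E(K, 13) = 9.
C4: P4 ⊕ 9 = 14; E(K, 14) = 10.

C0 = 10, C1 = 8, C2 = 4, C3 = 9, C4 = 10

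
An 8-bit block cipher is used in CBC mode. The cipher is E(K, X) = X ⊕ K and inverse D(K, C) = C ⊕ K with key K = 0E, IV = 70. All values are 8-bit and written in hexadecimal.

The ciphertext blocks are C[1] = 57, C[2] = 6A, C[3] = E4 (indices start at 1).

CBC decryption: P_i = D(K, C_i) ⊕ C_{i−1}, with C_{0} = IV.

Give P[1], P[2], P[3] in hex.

P[1] = 29, P[2] = 33, P[3] = 80

P[1]: D(K, 57) = 59; 59 ⊕ 70 = 29.
P[2]: D(K, 6A) = 64; 64 ⊕ 57 = 33.
P[3]: D(K, E4) = EA; EA ⊕ 6A = 80.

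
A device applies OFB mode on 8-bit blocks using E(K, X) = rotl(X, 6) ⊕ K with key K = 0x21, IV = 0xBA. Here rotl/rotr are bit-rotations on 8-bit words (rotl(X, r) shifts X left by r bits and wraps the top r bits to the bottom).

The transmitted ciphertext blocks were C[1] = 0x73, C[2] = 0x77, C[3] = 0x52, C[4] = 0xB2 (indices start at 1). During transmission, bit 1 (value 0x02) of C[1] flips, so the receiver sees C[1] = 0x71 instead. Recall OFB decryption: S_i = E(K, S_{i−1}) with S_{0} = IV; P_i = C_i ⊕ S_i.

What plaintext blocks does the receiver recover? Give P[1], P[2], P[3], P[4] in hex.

P[1] = 0xFE, P[2] = 0xB5, P[3] = 0xC3, P[4] = 0xF7

Only C[1] changed, to 0x71. In OFB, a change in C_i flips the same bit in P_i only; the keystream is unaffected. Decrypting the received ciphertext:
P[1]: S = E(K, 0xBA) = 0x8F; 0x71 ⊕ 0x8F = 0xFE.
P[2]: S = E(K, 0x8F) = 0xC2; 0x77 ⊕ 0xC2 = 0xB5.
P[3]: S = E(K, 0xC2) = 0x91; 0x52 ⊕ 0x91 = 0xC3.
P[4]: S = E(K, 0x91) = 0x45; 0xB2 ⊕ 0x45 = 0xF7.
Blocks that differ from the original plaintext: P[1].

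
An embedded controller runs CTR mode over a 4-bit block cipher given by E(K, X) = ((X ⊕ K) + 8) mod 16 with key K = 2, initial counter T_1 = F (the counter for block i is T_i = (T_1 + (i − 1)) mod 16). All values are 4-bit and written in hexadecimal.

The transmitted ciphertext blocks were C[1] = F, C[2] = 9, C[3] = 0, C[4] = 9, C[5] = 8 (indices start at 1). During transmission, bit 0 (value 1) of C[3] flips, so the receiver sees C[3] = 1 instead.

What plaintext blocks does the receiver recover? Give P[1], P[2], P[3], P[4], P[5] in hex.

P[1] = A, P[2] = 3, P[3] = A, P[4] = 1, P[5] = 1

CTR decryption: S_i = E(K, T_i) where T_i is the counter for block i; P_i = C_i ⊕ S_i.
Only C[3] changed, to 1. In CTR, a change in C_i flips the same bit in P_i only; the keystream is unaffected. Decrypting the received ciphertext:
P[1]: T = F, S = E(K, T) = 5; F ⊕ 5 = A.
P[2]: T = 0, S = E(K, T) = A; 9 ⊕ A = 3.
P[3]: T = 1, S = E(K, T) = B; 1 ⊕ B = A.
P[4]: T = 2, S = E(K, T) = 8; 9 ⊕ 8 = 1.
P[5]: T = 3, S = E(K, T) = 9; 8 ⊕ 9 = 1.
Blocks that differ from the original plaintext: P[3].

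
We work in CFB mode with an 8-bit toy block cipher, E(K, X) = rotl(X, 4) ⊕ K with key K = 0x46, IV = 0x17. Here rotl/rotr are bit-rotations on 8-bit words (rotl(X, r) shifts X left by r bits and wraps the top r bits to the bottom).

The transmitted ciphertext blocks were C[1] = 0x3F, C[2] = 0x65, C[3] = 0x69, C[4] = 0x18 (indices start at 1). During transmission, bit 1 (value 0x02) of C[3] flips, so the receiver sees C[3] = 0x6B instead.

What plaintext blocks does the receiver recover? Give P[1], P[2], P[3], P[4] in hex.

CFB decryption: P_i = C_i ⊕ E(K, C_{i−1}), with C_{0} = IV.
Only C[3] changed, to 0x6B. In CFB, a change in C_i flips the same bit in P_i and garbles P_{i+1}. Decrypting the received ciphertext:
P[1]: E(K, 0x17) = 0x37; 0x3F ⊕ 0x37 = 0x08.
P[2]: E(K, 0x3F) = 0xB5; 0x65 ⊕ 0xB5 = 0xD0.
P[3]: E(K, 0x65) = 0x10; 0x6B ⊕ 0x10 = 0x7B.
P[4]: E(K, 0x6B) = 0xF0; 0x18 ⊕ 0xF0 = 0xE8.
Blocks that differ from the original plaintext: P[3], P[4].

P[1] = 0x08, P[2] = 0xD0, P[3] = 0x7B, P[4] = 0xE8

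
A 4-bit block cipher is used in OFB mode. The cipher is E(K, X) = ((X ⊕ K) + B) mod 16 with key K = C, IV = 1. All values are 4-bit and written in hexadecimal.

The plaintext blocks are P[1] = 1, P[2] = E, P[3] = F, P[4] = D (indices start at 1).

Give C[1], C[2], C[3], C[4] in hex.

OFB encryption: S_i = E(K, S_{i−1}) with S_{0} = IV; C_i = P_i ⊕ S_i.
C[1]: S = E(K, 1) = 8; 1 ⊕ 8 = 9.
C[2]: S = E(K, 8) = F; E ⊕ F = 1.
C[3]: S = E(K, F) = E; F ⊕ E = 1.
C[4]: S = E(K, E) = D; D ⊕ D = 0.

C[1] = 9, C[2] = 1, C[3] = 1, C[4] = 0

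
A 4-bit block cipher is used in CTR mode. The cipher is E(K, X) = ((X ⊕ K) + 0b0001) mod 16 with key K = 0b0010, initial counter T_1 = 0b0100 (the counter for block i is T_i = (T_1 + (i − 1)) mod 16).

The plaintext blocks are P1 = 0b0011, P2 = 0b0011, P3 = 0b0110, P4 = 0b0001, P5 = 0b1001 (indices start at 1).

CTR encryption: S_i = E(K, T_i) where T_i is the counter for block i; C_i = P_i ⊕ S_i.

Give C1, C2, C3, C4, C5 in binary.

C1 = 0b0100, C2 = 0b1011, C3 = 0b0011, C4 = 0b0111, C5 = 0b0010

C1: T = 0b0100, S = E(K, T) = 0b0111; 0b0011 ⊕ 0b0111 = 0b0100.
C2: T = 0b0101, S = E(K, T) = 0b1000; 0b0011 ⊕ 0b1000 = 0b1011.
C3: T = 0b0110, S = E(K, T) = 0b0101; 0b0110 ⊕ 0b0101 = 0b0011.
C4: T = 0b0111, S = E(K, T) = 0b0110; 0b0001 ⊕ 0b0110 = 0b0111.
C5: T = 0b1000, S = E(K, T) = 0b1011; 0b1001 ⊕ 0b1011 = 0b0010.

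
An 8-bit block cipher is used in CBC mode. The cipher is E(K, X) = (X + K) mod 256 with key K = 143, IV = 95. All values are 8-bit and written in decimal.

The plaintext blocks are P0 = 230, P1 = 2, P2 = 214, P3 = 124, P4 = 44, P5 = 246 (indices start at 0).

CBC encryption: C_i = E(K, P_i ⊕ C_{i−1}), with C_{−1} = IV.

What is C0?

C0: P0 ⊕ 95 = 185; E(K, 185) = 72.

C0 = 72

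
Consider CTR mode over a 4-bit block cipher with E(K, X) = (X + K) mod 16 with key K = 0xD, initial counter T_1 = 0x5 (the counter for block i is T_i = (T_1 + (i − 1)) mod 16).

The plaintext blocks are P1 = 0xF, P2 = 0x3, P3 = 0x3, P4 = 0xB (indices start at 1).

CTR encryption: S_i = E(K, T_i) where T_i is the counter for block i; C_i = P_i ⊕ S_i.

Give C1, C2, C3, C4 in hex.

C1: T = 0x5, S = E(K, T) = 0x2; 0xF ⊕ 0x2 = 0xD.
C2: T = 0x6, S = E(K, T) = 0x3; 0x3 ⊕ 0x3 = 0x0.
C3: T = 0x7, S = E(K, T) = 0x4; 0x3 ⊕ 0x4 = 0x7.
C4: T = 0x8, S = E(K, T) = 0x5; 0xB ⊕ 0x5 = 0xE.

C1 = 0xD, C2 = 0x0, C3 = 0x7, C4 = 0xE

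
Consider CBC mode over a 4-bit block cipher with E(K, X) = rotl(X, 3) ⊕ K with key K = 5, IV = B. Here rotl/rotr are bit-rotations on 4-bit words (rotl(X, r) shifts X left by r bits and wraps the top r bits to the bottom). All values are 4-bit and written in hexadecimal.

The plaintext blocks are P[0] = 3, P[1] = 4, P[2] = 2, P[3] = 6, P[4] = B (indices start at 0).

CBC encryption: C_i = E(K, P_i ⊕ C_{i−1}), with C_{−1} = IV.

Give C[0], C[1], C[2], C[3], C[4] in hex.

C[0]: P[0] ⊕ B = 8; E(K, 8) = 1.
C[1]: P[1] ⊕ 1 = 5; E(K, 5) = F.
C[2]: P[2] ⊕ F = D; E(K, D) = B.
C[3]: P[3] ⊕ B = D; E(K, D) = B.
C[4]: P[4] ⊕ B = 0; E(K, 0) = 5.

C[0] = 1, C[1] = F, C[2] = B, C[3] = B, C[4] = 5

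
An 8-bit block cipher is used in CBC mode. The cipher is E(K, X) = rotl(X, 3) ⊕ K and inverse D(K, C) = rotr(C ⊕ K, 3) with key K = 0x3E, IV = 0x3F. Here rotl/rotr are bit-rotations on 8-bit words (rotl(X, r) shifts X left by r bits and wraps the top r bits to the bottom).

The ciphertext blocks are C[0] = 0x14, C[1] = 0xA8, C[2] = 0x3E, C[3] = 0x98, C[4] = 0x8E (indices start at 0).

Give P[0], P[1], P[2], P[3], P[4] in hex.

P[0] = 0x7A, P[1] = 0xC6, P[2] = 0xA8, P[3] = 0xEA, P[4] = 0x8E

CBC decryption: P_i = D(K, C_i) ⊕ C_{i−1}, with C_{−1} = IV.
P[0]: D(K, 0x14) = 0x45; 0x45 ⊕ 0x3F = 0x7A.
P[1]: D(K, 0xA8) = 0xD2; 0xD2 ⊕ 0x14 = 0xC6.
P[2]: D(K, 0x3E) = 0x00; 0x00 ⊕ 0xA8 = 0xA8.
P[3]: D(K, 0x98) = 0xD4; 0xD4 ⊕ 0x3E = 0xEA.
P[4]: D(K, 0x8E) = 0x16; 0x16 ⊕ 0x98 = 0x8E.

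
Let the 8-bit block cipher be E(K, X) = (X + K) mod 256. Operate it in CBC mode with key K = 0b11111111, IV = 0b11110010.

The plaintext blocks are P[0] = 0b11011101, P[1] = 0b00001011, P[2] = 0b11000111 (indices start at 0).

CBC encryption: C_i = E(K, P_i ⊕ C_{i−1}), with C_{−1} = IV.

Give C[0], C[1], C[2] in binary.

C[0]: P[0] ⊕ 0b11110010 = 0b00101111; E(K, 0b00101111) = 0b00101110.
C[1]: P[1] ⊕ 0b00101110 = 0b00100101; E(K, 0b00100101) = 0b00100100.
C[2]: P[2] ⊕ 0b00100100 = 0b11100011; E(K, 0b11100011) = 0b11100010.

C[0] = 0b00101110, C[1] = 0b00100100, C[2] = 0b11100010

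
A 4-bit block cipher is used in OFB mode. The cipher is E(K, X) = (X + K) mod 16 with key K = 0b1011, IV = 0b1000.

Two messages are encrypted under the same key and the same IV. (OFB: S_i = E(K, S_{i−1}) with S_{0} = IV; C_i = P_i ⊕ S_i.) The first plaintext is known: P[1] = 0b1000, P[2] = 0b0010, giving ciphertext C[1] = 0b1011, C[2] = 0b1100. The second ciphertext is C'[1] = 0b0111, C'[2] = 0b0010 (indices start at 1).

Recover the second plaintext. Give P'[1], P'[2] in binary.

P'[1] = 0b0100, P'[2] = 0b1100

In OFB with a reused IV, both messages share the same keystream S_i, so C_i ⊕ C'_i = P_i ⊕ P'_i and thus P'_i = P_i ⊕ C_i ⊕ C'_i.
P'[1]: 0b1000 ⊕ 0b1011 ⊕ 0b0111 = 0b0100.
P'[2]: 0b0010 ⊕ 0b1100 ⊕ 0b0010 = 0b1100.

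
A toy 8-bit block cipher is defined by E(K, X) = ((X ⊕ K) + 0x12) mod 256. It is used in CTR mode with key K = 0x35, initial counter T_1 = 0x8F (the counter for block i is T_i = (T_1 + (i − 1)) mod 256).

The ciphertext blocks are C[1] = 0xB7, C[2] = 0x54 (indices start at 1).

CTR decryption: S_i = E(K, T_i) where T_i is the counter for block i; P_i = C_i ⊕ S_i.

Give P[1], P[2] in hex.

P[1] = 0x7B, P[2] = 0xE3

P[1]: T = 0x8F, S = E(K, T) = 0xCC; 0xB7 ⊕ 0xCC = 0x7B.
P[2]: T = 0x90, S = E(K, T) = 0xB7; 0x54 ⊕ 0xB7 = 0xE3.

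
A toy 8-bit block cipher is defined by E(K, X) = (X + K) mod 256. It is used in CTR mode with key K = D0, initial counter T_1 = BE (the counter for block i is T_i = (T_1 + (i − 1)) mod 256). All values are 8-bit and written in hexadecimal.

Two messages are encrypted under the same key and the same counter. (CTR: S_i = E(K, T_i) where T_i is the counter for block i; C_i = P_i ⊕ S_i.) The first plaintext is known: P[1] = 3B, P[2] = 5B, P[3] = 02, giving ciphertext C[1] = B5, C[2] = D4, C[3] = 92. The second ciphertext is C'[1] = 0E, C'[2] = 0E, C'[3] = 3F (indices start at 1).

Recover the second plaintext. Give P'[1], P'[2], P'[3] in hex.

P'[1] = 80, P'[2] = 81, P'[3] = AF

In CTR with a reused counter, both messages share the same keystream S_i, so C_i ⊕ C'_i = P_i ⊕ P'_i and thus P'_i = P_i ⊕ C_i ⊕ C'_i.
P'[1]: 3B ⊕ B5 ⊕ 0E = 80.
P'[2]: 5B ⊕ D4 ⊕ 0E = 81.
P'[3]: 02 ⊕ 92 ⊕ 3F = AF.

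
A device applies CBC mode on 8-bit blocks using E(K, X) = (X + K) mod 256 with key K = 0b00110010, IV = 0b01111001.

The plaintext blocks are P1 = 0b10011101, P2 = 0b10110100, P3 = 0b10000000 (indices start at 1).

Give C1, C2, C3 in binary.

CBC encryption: C_i = E(K, P_i ⊕ C_{i−1}), with C_{0} = IV.
C1: P1 ⊕ 0b01111001 = 0b11100100; E(K, 0b11100100) = 0b00010110.
C2: P2 ⊕ 0b00010110 = 0b10100010; E(K, 0b10100010) = 0b11010100.
C3: P3 ⊕ 0b11010100 = 0b01010100; E(K, 0b01010100) = 0b10000110.

C1 = 0b00010110, C2 = 0b11010100, C3 = 0b10000110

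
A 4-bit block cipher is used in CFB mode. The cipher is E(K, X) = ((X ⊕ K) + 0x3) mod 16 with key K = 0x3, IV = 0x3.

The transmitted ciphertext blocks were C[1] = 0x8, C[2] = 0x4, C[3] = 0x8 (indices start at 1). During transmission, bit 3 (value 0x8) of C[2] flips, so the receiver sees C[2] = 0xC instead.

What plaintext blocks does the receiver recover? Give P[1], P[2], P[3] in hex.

CFB decryption: P_i = C_i ⊕ E(K, C_{i−1}), with C_{0} = IV.
Only C[2] changed, to 0xC. In CFB, a change in C_i flips the same bit in P_i and garbles P_{i+1}. Decrypting the received ciphertext:
P[1]: E(K, 0x3) = 0x3; 0x8 ⊕ 0x3 = 0xB.
P[2]: E(K, 0x8) = 0xE; 0xC ⊕ 0xE = 0x2.
P[3]: E(K, 0xC) = 0x2; 0x8 ⊕ 0x2 = 0xA.
Blocks that differ from the original plaintext: P[2], P[3].

P[1] = 0xB, P[2] = 0x2, P[3] = 0xA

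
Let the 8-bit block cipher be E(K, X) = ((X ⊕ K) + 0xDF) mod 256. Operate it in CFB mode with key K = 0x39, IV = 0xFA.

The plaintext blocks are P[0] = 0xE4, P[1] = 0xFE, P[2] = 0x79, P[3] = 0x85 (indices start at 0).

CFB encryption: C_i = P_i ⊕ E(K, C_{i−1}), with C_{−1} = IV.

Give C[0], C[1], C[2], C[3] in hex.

C[0] = 0x46, C[1] = 0xA0, C[2] = 0x01, C[3] = 0x92

C[0]: E(K, 0xFA) = 0xA2; 0xE4 ⊕ 0xA2 = 0x46.
C[1]: E(K, 0x46) = 0x5E; 0xFE ⊕ 0x5E = 0xA0.
C[2]: E(K, 0xA0) = 0x78; 0x79 ⊕ 0x78 = 0x01.
C[3]: E(K, 0x01) = 0x17; 0x85 ⊕ 0x17 = 0x92.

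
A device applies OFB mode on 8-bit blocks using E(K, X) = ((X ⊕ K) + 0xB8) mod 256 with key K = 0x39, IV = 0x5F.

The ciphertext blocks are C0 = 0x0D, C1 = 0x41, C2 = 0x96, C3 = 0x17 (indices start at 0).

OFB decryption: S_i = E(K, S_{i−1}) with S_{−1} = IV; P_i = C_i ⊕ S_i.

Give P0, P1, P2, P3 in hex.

P0 = 0x13, P1 = 0x9E, P2 = 0x08, P3 = 0x48

P0: S = E(K, 0x5F) = 0x1E; 0x0D ⊕ 0x1E = 0x13.
P1: S = E(K, 0x1E) = 0xDF; 0x41 ⊕ 0xDF = 0x9E.
P2: S = E(K, 0xDF) = 0x9E; 0x96 ⊕ 0x9E = 0x08.
P3: S = E(K, 0x9E) = 0x5F; 0x17 ⊕ 0x5F = 0x48.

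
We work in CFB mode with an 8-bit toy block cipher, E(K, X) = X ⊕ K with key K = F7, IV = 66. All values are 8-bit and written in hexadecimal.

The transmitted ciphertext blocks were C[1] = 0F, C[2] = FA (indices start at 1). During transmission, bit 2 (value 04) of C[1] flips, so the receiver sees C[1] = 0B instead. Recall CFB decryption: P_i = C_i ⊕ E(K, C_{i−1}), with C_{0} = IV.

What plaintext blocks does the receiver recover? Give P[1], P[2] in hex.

P[1] = 9A, P[2] = 06

Only C[1] changed, to 0B. In CFB, a change in C_i flips the same bit in P_i and garbles P_{i+1}. Decrypting the received ciphertext:
P[1]: E(K, 66) = 91; 0B ⊕ 91 = 9A.
P[2]: E(K, 0B) = FC; FA ⊕ FC = 06.
Blocks that differ from the original plaintext: P[1], P[2].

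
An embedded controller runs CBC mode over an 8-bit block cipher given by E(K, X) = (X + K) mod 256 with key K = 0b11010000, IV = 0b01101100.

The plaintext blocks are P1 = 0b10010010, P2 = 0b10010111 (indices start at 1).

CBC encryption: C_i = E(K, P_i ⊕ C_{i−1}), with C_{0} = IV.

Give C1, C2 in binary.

C1: P1 ⊕ 0b01101100 = 0b11111110; E(K, 0b11111110) = 0b11001110.
C2: P2 ⊕ 0b11001110 = 0b01011001; E(K, 0b01011001) = 0b00101001.

C1 = 0b11001110, C2 = 0b00101001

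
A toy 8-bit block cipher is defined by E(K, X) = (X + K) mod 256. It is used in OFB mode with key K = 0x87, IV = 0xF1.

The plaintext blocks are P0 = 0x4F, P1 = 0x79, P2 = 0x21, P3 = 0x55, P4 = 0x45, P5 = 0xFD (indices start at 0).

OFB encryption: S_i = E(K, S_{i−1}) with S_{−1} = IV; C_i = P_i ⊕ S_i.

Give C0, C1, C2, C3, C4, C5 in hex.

C0: S = E(K, 0xF1) = 0x78; 0x4F ⊕ 0x78 = 0x37.
C1: S = E(K, 0x78) = 0xFF; 0x79 ⊕ 0xFF = 0x86.
C2: S = E(K, 0xFF) = 0x86; 0x21 ⊕ 0x86 = 0xA7.
C3: S = E(K, 0x86) = 0x0D; 0x55 ⊕ 0x0D = 0x58.
C4: S = E(K, 0x0D) = 0x94; 0x45 ⊕ 0x94 = 0xD1.
C5: S = E(K, 0x94) = 0x1B; 0xFD ⊕ 0x1B = 0xE6.

C0 = 0x37, C1 = 0x86, C2 = 0xA7, C3 = 0x58, C4 = 0xD1, C5 = 0xE6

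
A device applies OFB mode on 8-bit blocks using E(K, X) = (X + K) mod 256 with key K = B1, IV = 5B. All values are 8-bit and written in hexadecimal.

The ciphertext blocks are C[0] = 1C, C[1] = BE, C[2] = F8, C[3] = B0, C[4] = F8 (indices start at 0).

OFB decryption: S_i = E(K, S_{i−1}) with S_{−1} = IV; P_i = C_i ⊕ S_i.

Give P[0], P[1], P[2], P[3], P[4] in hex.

P[0]: S = E(K, 5B) = 0C; 1C ⊕ 0C = 10.
P[1]: S = E(K, 0C) = BD; BE ⊕ BD = 03.
P[2]: S = E(K, BD) = 6E; F8 ⊕ 6E = 96.
P[3]: S = E(K, 6E) = 1F; B0 ⊕ 1F = AF.
P[4]: S = E(K, 1F) = D0; F8 ⊕ D0 = 28.

P[0] = 10, P[1] = 03, P[2] = 96, P[3] = AF, P[4] = 28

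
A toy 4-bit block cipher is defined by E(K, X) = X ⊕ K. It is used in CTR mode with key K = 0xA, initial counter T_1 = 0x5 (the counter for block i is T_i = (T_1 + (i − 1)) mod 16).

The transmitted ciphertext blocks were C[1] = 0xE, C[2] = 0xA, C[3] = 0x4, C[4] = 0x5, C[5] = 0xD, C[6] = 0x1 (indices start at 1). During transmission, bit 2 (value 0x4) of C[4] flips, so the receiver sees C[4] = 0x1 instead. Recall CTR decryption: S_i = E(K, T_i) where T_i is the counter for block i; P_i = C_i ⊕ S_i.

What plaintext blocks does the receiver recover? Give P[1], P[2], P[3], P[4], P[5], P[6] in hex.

P[1] = 0x1, P[2] = 0x6, P[3] = 0x9, P[4] = 0x3, P[5] = 0xE, P[6] = 0x1

Only C[4] changed, to 0x1. In CTR, a change in C_i flips the same bit in P_i only; the keystream is unaffected. Decrypting the received ciphertext:
P[1]: T = 0x5, S = E(K, T) = 0xF; 0xE ⊕ 0xF = 0x1.
P[2]: T = 0x6, S = E(K, T) = 0xC; 0xA ⊕ 0xC = 0x6.
P[3]: T = 0x7, S = E(K, T) = 0xD; 0x4 ⊕ 0xD = 0x9.
P[4]: T = 0x8, S = E(K, T) = 0x2; 0x1 ⊕ 0x2 = 0x3.
P[5]: T = 0x9, S = E(K, T) = 0x3; 0xD ⊕ 0x3 = 0xE.
P[6]: T = 0xA, S = E(K, T) = 0x0; 0x1 ⊕ 0x0 = 0x1.
Blocks that differ from the original plaintext: P[4].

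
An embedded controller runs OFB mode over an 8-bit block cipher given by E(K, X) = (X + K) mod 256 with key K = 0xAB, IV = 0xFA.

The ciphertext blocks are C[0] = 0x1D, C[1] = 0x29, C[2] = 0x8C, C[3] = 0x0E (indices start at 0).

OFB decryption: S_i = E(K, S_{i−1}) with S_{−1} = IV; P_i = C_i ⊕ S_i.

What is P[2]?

P[0]: S = E(K, 0xFA) = 0xA5; 0x1D ⊕ 0xA5 = 0xB8.
P[1]: S = E(K, 0xA5) = 0x50; 0x29 ⊕ 0x50 = 0x79.
P[2]: S = E(K, 0x50) = 0xFB; 0x8C ⊕ 0xFB = 0x77.

P[2] = 0x77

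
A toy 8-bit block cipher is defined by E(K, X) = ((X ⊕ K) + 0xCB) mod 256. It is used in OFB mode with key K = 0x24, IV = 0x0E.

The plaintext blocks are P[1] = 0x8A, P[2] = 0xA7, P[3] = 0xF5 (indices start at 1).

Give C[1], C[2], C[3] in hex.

C[1] = 0x7F, C[2] = 0x3B, C[3] = 0x76

OFB encryption: S_i = E(K, S_{i−1}) with S_{0} = IV; C_i = P_i ⊕ S_i.
C[1]: S = E(K, 0x0E) = 0xF5; 0x8A ⊕ 0xF5 = 0x7F.
C[2]: S = E(K, 0xF5) = 0x9C; 0xA7 ⊕ 0x9C = 0x3B.
C[3]: S = E(K, 0x9C) = 0x83; 0xF5 ⊕ 0x83 = 0x76.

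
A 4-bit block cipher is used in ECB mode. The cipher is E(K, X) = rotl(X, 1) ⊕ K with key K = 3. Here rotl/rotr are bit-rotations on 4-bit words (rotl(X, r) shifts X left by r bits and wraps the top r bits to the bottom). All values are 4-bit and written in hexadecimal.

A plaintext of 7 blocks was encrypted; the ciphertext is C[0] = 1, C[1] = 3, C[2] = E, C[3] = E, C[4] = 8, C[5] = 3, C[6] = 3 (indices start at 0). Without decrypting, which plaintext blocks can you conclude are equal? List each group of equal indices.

ECB encrypts each block independently with the same key, so equal ciphertext blocks imply equal plaintext blocks.
C[1] = C[5] = C[6] = 3, so P[1] = P[5] = P[6].
C[2] = C[3] = E, so P[2] = P[3].

P[1] = P[5] = P[6]; P[2] = P[3]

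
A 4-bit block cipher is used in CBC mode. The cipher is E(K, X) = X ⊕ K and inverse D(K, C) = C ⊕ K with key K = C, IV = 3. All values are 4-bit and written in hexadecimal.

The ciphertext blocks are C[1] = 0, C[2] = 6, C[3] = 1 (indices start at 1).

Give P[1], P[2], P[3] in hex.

CBC decryption: P_i = D(K, C_i) ⊕ C_{i−1}, with C_{0} = IV.
P[1]: D(K, 0) = C; C ⊕ 3 = F.
P[2]: D(K, 6) = A; A ⊕ 0 = A.
P[3]: D(K, 1) = D; D ⊕ 6 = B.

P[1] = F, P[2] = A, P[3] = B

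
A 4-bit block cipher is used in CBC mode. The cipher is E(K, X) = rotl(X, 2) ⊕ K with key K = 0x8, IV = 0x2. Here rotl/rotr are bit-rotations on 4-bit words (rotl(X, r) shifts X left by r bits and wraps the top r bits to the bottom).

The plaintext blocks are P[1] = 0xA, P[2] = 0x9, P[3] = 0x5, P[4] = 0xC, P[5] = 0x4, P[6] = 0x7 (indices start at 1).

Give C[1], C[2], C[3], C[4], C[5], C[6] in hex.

CBC encryption: C_i = E(K, P_i ⊕ C_{i−1}), with C_{0} = IV.
C[1]: P[1] ⊕ 0x2 = 0x8; E(K, 0x8) = 0xA.
C[2]: P[2] ⊕ 0xA = 0x3; E(K, 0x3) = 0x4.
C[3]: P[3] ⊕ 0x4 = 0x1; E(K, 0x1) = 0xC.
C[4]: P[4] ⊕ 0xC = 0x0; E(K, 0x0) = 0x8.
C[5]: P[5] ⊕ 0x8 = 0xC; E(K, 0xC) = 0xB.
C[6]: P[6] ⊕ 0xB = 0xC; E(K, 0xC) = 0xB.

C[1] = 0xA, C[2] = 0x4, C[3] = 0xC, C[4] = 0x8, C[5] = 0xB, C[6] = 0xB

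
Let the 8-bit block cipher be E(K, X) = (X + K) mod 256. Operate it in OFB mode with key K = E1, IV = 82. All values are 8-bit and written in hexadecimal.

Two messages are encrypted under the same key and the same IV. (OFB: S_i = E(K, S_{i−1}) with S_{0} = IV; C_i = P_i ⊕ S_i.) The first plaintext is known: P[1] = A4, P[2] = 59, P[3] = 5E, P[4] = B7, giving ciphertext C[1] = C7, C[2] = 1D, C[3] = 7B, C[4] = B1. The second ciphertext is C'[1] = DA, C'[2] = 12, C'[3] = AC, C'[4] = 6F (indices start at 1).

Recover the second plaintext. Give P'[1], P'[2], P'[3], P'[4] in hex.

P'[1] = B9, P'[2] = 56, P'[3] = 89, P'[4] = 69

In OFB with a reused IV, both messages share the same keystream S_i, so C_i ⊕ C'_i = P_i ⊕ P'_i and thus P'_i = P_i ⊕ C_i ⊕ C'_i.
P'[1]: A4 ⊕ C7 ⊕ DA = B9.
P'[2]: 59 ⊕ 1D ⊕ 12 = 56.
P'[3]: 5E ⊕ 7B ⊕ AC = 89.
P'[4]: B7 ⊕ B1 ⊕ 6F = 69.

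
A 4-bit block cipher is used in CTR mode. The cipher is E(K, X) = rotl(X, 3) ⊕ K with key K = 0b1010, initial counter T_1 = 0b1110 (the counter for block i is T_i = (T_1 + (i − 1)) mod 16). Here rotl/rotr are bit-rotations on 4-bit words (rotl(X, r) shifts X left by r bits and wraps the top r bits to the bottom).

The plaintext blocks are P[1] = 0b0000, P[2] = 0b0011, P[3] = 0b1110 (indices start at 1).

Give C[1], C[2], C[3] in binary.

C[1] = 0b1101, C[2] = 0b0110, C[3] = 0b0100

CTR encryption: S_i = E(K, T_i) where T_i is the counter for block i; C_i = P_i ⊕ S_i.
C[1]: T = 0b1110, S = E(K, T) = 0b1101; 0b0000 ⊕ 0b1101 = 0b1101.
C[2]: T = 0b1111, S = E(K, T) = 0b0101; 0b0011 ⊕ 0b0101 = 0b0110.
C[3]: T = 0b0000, S = E(K, T) = 0b1010; 0b1110 ⊕ 0b1010 = 0b0100.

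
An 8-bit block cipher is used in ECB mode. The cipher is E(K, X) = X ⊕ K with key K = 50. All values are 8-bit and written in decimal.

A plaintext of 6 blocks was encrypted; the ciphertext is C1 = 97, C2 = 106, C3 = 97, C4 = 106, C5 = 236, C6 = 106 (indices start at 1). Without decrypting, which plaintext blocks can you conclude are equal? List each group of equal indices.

ECB encrypts each block independently with the same key, so equal ciphertext blocks imply equal plaintext blocks.
C1 = C3 = 97, so P1 = P3.
C2 = C4 = C6 = 106, so P2 = P4 = P6.

P1 = P3; P2 = P4 = P6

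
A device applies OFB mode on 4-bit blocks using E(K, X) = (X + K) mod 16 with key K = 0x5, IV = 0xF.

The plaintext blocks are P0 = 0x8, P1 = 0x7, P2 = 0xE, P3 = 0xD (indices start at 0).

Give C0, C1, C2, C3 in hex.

C0 = 0xC, C1 = 0xE, C2 = 0x0, C3 = 0xE

OFB encryption: S_i = E(K, S_{i−1}) with S_{−1} = IV; C_i = P_i ⊕ S_i.
C0: S = E(K, 0xF) = 0x4; 0x8 ⊕ 0x4 = 0xC.
C1: S = E(K, 0x4) = 0x9; 0x7 ⊕ 0x9 = 0xE.
C2: S = E(K, 0x9) = 0xE; 0xE ⊕ 0xE = 0x0.
C3: S = E(K, 0xE) = 0x3; 0xD ⊕ 0x3 = 0xE.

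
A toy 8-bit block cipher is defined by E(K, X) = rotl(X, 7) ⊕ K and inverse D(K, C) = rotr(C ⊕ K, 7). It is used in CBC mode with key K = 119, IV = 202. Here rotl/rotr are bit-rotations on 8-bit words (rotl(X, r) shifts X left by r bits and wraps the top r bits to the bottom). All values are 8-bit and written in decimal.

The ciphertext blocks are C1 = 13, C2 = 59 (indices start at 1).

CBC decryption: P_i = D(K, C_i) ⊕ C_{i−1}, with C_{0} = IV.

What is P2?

P2 = 149

P2: D(K, 59) = 152; 152 ⊕ 13 = 149.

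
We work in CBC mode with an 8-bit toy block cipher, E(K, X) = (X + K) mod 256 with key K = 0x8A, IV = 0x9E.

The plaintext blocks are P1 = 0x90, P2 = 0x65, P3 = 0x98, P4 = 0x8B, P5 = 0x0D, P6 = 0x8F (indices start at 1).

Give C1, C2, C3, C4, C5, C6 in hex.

CBC encryption: C_i = E(K, P_i ⊕ C_{i−1}), with C_{0} = IV.
C1: P1 ⊕ 0x9E = 0x0E; E(K, 0x0E) = 0x98.
C2: P2 ⊕ 0x98 = 0xFD; E(K, 0xFD) = 0x87.
C3: P3 ⊕ 0x87 = 0x1F; E(K, 0x1F) = 0xA9.
C4: P4 ⊕ 0xA9 = 0x22; E(K, 0x22) = 0xAC.
C5: P5 ⊕ 0xAC = 0xA1; E(K, 0xA1) = 0x2B.
C6: P6 ⊕ 0x2B = 0xA4; E(K, 0xA4) = 0x2E.

C1 = 0x98, C2 = 0x87, C3 = 0xA9, C4 = 0xAC, C5 = 0x2B, C6 = 0x2E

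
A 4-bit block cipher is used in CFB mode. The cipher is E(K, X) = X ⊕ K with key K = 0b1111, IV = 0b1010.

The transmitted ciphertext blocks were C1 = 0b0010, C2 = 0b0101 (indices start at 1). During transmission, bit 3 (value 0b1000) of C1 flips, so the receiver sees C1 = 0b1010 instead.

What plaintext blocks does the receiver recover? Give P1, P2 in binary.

CFB decryption: P_i = C_i ⊕ E(K, C_{i−1}), with C_{0} = IV.
Only C1 changed, to 0b1010. In CFB, a change in C_i flips the same bit in P_i and garbles P_{i+1}. Decrypting the received ciphertext:
P1: E(K, 0b1010) = 0b0101; 0b1010 ⊕ 0b0101 = 0b1111.
P2: E(K, 0b1010) = 0b0101; 0b0101 ⊕ 0b0101 = 0b0000.
Blocks that differ from the original plaintext: P1, P2.

P1 = 0b1111, P2 = 0b0000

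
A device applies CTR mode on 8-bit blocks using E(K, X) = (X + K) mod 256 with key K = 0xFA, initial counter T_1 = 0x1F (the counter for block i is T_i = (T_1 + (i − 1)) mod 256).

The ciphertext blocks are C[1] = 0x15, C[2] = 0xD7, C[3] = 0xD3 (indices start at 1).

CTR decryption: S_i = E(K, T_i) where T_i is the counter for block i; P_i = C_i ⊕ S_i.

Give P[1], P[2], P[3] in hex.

P[1]: T = 0x1F, S = E(K, T) = 0x19; 0x15 ⊕ 0x19 = 0x0C.
P[2]: T = 0x20, S = E(K, T) = 0x1A; 0xD7 ⊕ 0x1A = 0xCD.
P[3]: T = 0x21, S = E(K, T) = 0x1B; 0xD3 ⊕ 0x1B = 0xC8.

P[1] = 0x0C, P[2] = 0xCD, P[3] = 0xC8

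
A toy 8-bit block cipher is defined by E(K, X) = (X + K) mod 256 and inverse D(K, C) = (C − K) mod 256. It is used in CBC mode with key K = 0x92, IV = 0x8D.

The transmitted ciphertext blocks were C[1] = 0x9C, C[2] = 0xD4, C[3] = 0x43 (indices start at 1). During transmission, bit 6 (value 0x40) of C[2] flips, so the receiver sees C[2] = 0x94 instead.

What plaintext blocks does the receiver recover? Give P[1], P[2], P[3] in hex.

P[1] = 0x87, P[2] = 0x9E, P[3] = 0x25

CBC decryption: P_i = D(K, C_i) ⊕ C_{i−1}, with C_{0} = IV.
Only C[2] changed, to 0x94. In CBC, a change in C_i garbles P_i and flips the same bit in P_{i+1}. Decrypting the received ciphertext:
P[1]: D(K, 0x9C) = 0x0A; 0x0A ⊕ 0x8D = 0x87.
P[2]: D(K, 0x94) = 0x02; 0x02 ⊕ 0x9C = 0x9E.
P[3]: D(K, 0x43) = 0xB1; 0xB1 ⊕ 0x94 = 0x25.
Blocks that differ from the original plaintext: P[2], P[3].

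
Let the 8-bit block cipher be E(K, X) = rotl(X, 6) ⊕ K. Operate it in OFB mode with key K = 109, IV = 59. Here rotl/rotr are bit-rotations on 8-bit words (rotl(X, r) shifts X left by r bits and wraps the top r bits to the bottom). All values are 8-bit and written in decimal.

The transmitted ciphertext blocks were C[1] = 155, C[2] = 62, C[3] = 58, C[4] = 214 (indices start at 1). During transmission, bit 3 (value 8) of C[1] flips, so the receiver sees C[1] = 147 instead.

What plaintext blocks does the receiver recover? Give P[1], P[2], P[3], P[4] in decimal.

OFB decryption: S_i = E(K, S_{i−1}) with S_{0} = IV; P_i = C_i ⊕ S_i.
Only C[1] changed, to 147. In OFB, a change in C_i flips the same bit in P_i only; the keystream is unaffected. Decrypting the received ciphertext:
P[1]: S = E(K, 59) = 163; 147 ⊕ 163 = 48.
P[2]: S = E(K, 163) = 133; 62 ⊕ 133 = 187.
P[3]: S = E(K, 133) = 12; 58 ⊕ 12 = 54.
P[4]: S = E(K, 12) = 110; 214 ⊕ 110 = 184.
Blocks that differ from the original plaintext: P[1].

P[1] = 48, P[2] = 187, P[3] = 54, P[4] = 184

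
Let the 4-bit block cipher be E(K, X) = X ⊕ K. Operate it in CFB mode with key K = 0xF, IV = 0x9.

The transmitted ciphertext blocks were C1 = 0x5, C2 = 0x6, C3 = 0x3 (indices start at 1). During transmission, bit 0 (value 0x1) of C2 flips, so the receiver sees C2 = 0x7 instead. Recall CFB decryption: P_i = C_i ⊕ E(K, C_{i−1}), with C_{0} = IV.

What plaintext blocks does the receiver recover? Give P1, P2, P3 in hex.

P1 = 0x3, P2 = 0xD, P3 = 0xB

Only C2 changed, to 0x7. In CFB, a change in C_i flips the same bit in P_i and garbles P_{i+1}. Decrypting the received ciphertext:
P1: E(K, 0x9) = 0x6; 0x5 ⊕ 0x6 = 0x3.
P2: E(K, 0x5) = 0xA; 0x7 ⊕ 0xA = 0xD.
P3: E(K, 0x7) = 0x8; 0x3 ⊕ 0x8 = 0xB.
Blocks that differ from the original plaintext: P2, P3.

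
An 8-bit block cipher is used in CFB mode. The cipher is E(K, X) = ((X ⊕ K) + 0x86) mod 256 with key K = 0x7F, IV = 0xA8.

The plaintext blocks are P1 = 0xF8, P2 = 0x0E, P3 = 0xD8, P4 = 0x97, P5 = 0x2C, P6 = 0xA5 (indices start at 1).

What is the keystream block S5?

CFB encryption: C_i = P_i ⊕ E(K, C_{i−1}), with C_{0} = IV.
C1: E(K, 0xA8) = 0x5D; 0xF8 ⊕ 0x5D = 0xA5.
C2: E(K, 0xA5) = 0x60; 0x0E ⊕ 0x60 = 0x6E.
C3: E(K, 0x6E) = 0x97; 0xD8 ⊕ 0x97 = 0x4F.
C4: E(K, 0x4F) = 0xB6; 0x97 ⊕ 0xB6 = 0x21.
C5: E(K, 0x21) = 0xE4; 0x2C ⊕ 0xE4 = 0xC8.
So S5 = 0xE4.

0xE4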